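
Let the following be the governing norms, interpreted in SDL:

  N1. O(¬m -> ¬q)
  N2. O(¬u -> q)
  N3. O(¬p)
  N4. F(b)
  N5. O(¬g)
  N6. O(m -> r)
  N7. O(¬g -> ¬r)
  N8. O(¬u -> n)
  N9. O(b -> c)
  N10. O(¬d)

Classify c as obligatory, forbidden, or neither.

Premise 9 is O(b -> c), but O(b) is not derivable from the premises, so it does not yield O(c).
No premise or chain of K-axiom applications forces O(c), and none forces O(¬c). So c is neither obligatory nor forbidden under these norms.

Neither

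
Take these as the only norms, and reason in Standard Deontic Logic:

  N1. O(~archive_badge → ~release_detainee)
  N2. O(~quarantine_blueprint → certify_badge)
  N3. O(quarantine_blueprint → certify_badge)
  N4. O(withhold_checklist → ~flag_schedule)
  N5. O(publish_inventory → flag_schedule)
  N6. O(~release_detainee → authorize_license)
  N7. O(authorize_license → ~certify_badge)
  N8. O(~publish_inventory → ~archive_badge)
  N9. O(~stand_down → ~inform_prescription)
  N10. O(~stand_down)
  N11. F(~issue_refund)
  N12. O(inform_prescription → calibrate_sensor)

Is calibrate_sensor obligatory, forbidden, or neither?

Premise 12 is O(inform_prescription → calibrate_sensor), but O(inform_prescription) is not derivable from the premises, so it does not yield O(calibrate_sensor).
No premise or chain of K-axiom applications forces O(calibrate_sensor), and none forces O(~calibrate_sensor). So calibrate_sensor is neither obligatory nor forbidden under these norms.

Neither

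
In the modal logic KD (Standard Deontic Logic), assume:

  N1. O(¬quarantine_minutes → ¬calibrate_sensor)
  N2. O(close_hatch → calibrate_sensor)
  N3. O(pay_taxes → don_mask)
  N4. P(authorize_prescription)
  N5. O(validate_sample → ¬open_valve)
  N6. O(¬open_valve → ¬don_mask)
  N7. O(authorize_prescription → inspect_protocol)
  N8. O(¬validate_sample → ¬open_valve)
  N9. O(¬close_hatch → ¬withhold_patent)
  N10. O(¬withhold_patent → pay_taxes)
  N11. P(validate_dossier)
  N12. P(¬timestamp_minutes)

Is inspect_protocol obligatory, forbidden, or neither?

Premise 7 is O(authorize_prescription → inspect_protocol), but O(authorize_prescription) is not derivable from the premises (the permission P(authorize_prescription) asserts only ¬O(¬authorize_prescription), not O(authorize_prescription)), so it does not yield O(inspect_protocol).
No premise or chain of K-axiom applications forces O(inspect_protocol), and none forces O(¬inspect_protocol). So inspect_protocol is neither obligatory nor forbidden under these norms.

Neither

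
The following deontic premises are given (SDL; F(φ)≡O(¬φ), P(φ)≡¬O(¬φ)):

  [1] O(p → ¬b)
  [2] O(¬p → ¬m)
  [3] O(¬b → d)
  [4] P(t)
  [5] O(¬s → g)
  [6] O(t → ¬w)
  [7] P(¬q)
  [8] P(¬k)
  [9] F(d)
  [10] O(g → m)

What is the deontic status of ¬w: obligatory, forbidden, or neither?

Premise 6 is O(t → ¬w), but O(t) is not derivable from the premises (the permission P(t) asserts only ¬O(¬t), not O(t)), so it does not yield O(¬w).
No premise or chain of K-axiom applications forces O(¬w), and none forces O(w). So ¬w is neither obligatory nor forbidden under these norms.

Neither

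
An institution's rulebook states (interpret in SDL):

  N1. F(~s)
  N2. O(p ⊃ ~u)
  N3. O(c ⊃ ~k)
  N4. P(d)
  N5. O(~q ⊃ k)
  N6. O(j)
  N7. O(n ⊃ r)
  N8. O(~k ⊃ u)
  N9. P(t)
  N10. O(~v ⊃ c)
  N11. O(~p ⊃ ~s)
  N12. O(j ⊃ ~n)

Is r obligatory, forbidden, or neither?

Neither

Premise 7 is O(n ⊃ r), but O(n) is not derivable from the premises, so it does not yield O(r).
No premise or chain of K-axiom applications forces O(r), and none forces O(~r). So r is neither obligatory nor forbidden under these norms.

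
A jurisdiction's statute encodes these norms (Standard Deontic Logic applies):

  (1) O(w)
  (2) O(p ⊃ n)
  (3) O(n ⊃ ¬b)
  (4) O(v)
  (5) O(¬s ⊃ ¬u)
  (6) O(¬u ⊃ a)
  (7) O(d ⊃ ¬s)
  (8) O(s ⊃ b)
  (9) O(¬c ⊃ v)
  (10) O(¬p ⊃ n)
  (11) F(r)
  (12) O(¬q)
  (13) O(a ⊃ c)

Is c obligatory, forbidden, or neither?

Obligatory

Premises 10 and 2 are O(¬p ⊃ n) and O(p ⊃ n); every ideal world satisfies ¬p or p, so in either case n holds — hence O(n).
From O(n) and premise 3, O(n ⊃ ¬b), we obtain O(¬b).
The contrapositive of premise 8 (O(s ⊃ b)) is O(¬b ⊃ ¬s), and O(¬b) is already established, so O(¬s).
Applying K to premise 5 (O(¬s ⊃ ¬u)) and O(¬s) yields O(¬u).
From O(¬u) and premise 6, O(¬u ⊃ a), we obtain O(a).
From O(a) and premise 13, O(a ⊃ c), we obtain O(c).
Premises 1, 4, 7, 9, 11, 12 do not contribute to this derivation.
Hence c is obligatory.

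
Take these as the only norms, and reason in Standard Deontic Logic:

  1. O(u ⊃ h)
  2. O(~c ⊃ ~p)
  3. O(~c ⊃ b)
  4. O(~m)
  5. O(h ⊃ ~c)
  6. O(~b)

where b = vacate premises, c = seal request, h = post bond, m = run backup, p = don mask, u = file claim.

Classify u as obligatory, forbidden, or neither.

Forbidden

From premise 6 we have O(~b).
Premise 3 is O(~c ⊃ b); contrapositively O(~b ⊃ c). Since O(~b) holds, K gives O(c).
Premise 5 is O(h ⊃ ~c); contrapositively O(c ⊃ ~h). Since O(c) holds, K gives O(~h).
Premise 1, O(u ⊃ h), contraposes to O(~h ⊃ ~u); with O(~h) we get O(~u).
Premises 2, 4 do not contribute to this derivation.
Thus O(~u), which is F(u): u is forbidden.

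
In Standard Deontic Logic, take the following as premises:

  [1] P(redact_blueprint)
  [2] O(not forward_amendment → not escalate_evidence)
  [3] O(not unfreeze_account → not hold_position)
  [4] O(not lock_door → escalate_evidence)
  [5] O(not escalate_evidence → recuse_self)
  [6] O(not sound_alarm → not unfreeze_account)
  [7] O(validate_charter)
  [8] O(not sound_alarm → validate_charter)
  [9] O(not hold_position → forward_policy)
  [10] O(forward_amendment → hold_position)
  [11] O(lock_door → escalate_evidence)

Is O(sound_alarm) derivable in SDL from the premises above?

Premises 11 and 4 cover both cases: O(lock_door → escalate_evidence) and O(not lock_door → escalate_evidence). Since lock_door ∨ not lock_door is a tautology, O(escalate_evidence) follows.
The contrapositive of premise 2 (O(not forward_amendment → not escalate_evidence)) is O(escalate_evidence → forward_amendment), and O(escalate_evidence) is already established, so O(forward_amendment).
Applying K to premise 10 (O(forward_amendment → hold_position)) and O(forward_amendment) yields O(hold_position).
The contrapositive of premise 3 (O(not unfreeze_account → not hold_position)) is O(hold_position → unfreeze_account), and O(hold_position) is already established, so O(unfreeze_account).
Premise 6, O(not sound_alarm → not unfreeze_account), contraposes to O(unfreeze_account → sound_alarm); with O(unfreeze_account) we get O(sound_alarm).
Premises 1, 5, 7, 8, 9 do not contribute to this derivation.
So O(sound_alarm) follows.

Yes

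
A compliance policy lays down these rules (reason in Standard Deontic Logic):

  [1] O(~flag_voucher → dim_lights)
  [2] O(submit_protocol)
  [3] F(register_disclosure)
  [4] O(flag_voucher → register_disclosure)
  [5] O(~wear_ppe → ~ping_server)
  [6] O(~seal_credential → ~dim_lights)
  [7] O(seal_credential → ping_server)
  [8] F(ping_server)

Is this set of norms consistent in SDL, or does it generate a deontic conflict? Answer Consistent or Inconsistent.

Inconsistent

F(ping_server) at premise 8 means O(~ping_server).
Premise 7 is O(seal_credential → ping_server); contrapositively O(~ping_server → ~seal_credential). Since O(~ping_server) holds, K gives O(~seal_credential).
Applying K to premise 6 (O(~seal_credential → ~dim_lights)) and O(~seal_credential) yields O(~dim_lights).
Premise 1, O(~flag_voucher → dim_lights), contraposes to O(~dim_lights → flag_voucher); with O(~dim_lights) we get O(flag_voucher).
With premise 4, O(flag_voucher → register_disclosure), the K-axiom yields O(register_disclosure).
Yet premise 3 is F(register_disclosure), i.e. O(~register_disclosure).
We now have both O(register_disclosure) and O(~register_disclosure) — register_disclosure is simultaneously obligatory and forbidden, violating the D-axiom.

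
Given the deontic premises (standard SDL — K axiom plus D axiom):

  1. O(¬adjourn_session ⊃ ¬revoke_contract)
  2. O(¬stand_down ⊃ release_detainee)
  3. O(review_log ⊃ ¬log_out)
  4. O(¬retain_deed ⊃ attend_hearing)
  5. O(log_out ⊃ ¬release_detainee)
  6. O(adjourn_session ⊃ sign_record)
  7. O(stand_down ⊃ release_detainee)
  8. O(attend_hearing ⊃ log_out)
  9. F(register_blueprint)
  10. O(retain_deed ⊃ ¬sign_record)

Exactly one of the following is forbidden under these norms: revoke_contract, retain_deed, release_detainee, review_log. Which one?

revoke_contract

Premises 2 and 7 are O(¬stand_down ⊃ release_detainee) and O(stand_down ⊃ release_detainee); every ideal world satisfies ¬stand_down or stand_down, so in either case release_detainee holds — hence O(release_detainee).
Premise 5, O(log_out ⊃ ¬release_detainee), contraposes to O(release_detainee ⊃ ¬log_out); with O(release_detainee) we get O(¬log_out).
Premise 8 is O(attend_hearing ⊃ log_out); contrapositively O(¬log_out ⊃ ¬attend_hearing). Since O(¬log_out) holds, K gives O(¬attend_hearing).
The contrapositive of premise 4 (O(¬retain_deed ⊃ attend_hearing)) is O(¬attend_hearing ⊃ retain_deed), and O(¬attend_hearing) is already established, so O(retain_deed).
From O(retain_deed) and premise 10, O(retain_deed ⊃ ¬sign_record), we obtain O(¬sign_record).
Premise 6, O(adjourn_session ⊃ sign_record), contraposes to O(¬sign_record ⊃ ¬adjourn_session); with O(¬sign_record) we get O(¬adjourn_session).
Applying K to premise 1 (O(¬adjourn_session ⊃ ¬revoke_contract)) and O(¬adjourn_session) yields O(¬revoke_contract).
So O(¬revoke_contract) holds, i.e. revoke_contract is forbidden. None of the other listed options is forbidden under the premises.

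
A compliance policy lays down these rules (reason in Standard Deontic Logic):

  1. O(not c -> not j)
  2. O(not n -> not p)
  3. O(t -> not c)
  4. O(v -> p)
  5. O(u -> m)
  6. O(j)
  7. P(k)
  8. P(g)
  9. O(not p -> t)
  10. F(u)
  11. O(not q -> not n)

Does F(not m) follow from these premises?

No

Premise 5 is O(u -> m), but O(u) is not derivable from the premises, so it does not yield O(m).
No other premise forces O(m). An ideal world satisfying every premise can still have not m true, so F(not m) is not derivable.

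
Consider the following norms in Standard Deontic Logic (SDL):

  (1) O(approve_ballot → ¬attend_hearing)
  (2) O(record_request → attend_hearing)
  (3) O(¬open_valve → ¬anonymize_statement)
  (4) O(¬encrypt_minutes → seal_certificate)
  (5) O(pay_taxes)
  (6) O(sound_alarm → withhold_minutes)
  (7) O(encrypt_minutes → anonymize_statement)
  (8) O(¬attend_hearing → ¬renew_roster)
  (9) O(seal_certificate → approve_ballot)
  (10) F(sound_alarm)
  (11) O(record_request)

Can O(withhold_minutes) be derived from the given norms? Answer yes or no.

No

Premise 6 is O(sound_alarm → withhold_minutes), but O(sound_alarm) is not derivable from the premises, so it does not yield O(withhold_minutes).
No other premise forces O(withhold_minutes). An ideal world satisfying every premise can still have withhold_minutes false, so O(withhold_minutes) is not derivable.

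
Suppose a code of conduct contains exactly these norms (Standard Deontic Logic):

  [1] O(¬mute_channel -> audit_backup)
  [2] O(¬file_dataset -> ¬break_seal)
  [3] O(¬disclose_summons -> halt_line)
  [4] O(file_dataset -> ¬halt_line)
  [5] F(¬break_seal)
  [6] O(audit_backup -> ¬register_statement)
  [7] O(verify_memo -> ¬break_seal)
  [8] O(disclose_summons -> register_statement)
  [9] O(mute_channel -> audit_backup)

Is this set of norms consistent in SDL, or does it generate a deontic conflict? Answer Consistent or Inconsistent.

Premises 1 and 9 are O(¬mute_channel -> audit_backup) and O(mute_channel -> audit_backup); every ideal world satisfies ¬mute_channel or mute_channel, so in either case audit_backup holds — hence O(audit_backup).
Premise 6 is O(audit_backup -> ¬register_statement); since O(audit_backup), deontic closure gives O(¬register_statement).
Premise 8, O(disclose_summons -> register_statement), contraposes to O(¬register_statement -> ¬disclose_summons); with O(¬register_statement) we get O(¬disclose_summons).
Applying K to premise 3 (O(¬disclose_summons -> halt_line)) and O(¬disclose_summons) yields O(halt_line).
Premise 4 is O(file_dataset -> ¬halt_line); contrapositively O(halt_line -> ¬file_dataset). Since O(halt_line) holds, K gives O(¬file_dataset).
Premise 2 is O(¬file_dataset -> ¬break_seal); since O(¬file_dataset), deontic closure gives O(¬break_seal).
However, F(¬break_seal) at premise 5 amounts to O(break_seal).
We now have both O(¬break_seal) and O(break_seal) — break_seal is simultaneously obligatory and forbidden, violating the D-axiom.

Inconsistent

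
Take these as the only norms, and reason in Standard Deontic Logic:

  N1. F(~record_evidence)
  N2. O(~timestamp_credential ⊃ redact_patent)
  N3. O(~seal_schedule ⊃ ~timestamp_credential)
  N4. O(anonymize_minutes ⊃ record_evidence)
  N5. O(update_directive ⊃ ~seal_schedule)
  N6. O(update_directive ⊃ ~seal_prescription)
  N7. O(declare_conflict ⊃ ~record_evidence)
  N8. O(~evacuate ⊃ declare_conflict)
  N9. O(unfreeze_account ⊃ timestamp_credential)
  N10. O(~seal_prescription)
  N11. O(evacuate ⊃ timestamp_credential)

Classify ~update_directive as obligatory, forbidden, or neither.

Premise 1, F(~record_evidence), is equivalent to O(record_evidence).
The contrapositive of premise 7 (O(declare_conflict ⊃ ~record_evidence)) is O(record_evidence ⊃ ~declare_conflict), and O(record_evidence) is already established, so O(~declare_conflict).
The contrapositive of premise 8 (O(~evacuate ⊃ declare_conflict)) is O(~declare_conflict ⊃ evacuate), and O(~declare_conflict) is already established, so O(evacuate).
Premise 11 is O(evacuate ⊃ timestamp_credential); since O(evacuate), deontic closure gives O(timestamp_credential).
Premise 3, O(~seal_schedule ⊃ ~timestamp_credential), contraposes to O(timestamp_credential ⊃ seal_schedule); with O(timestamp_credential) we get O(seal_schedule).
Premise 5 is O(update_directive ⊃ ~seal_schedule); contrapositively O(seal_schedule ⊃ ~update_directive). Since O(seal_schedule) holds, K gives O(~update_directive).
Premises 2, 4, 6, 9, 10 do not contribute to this derivation.
Hence ~update_directive is obligatory.

Obligatory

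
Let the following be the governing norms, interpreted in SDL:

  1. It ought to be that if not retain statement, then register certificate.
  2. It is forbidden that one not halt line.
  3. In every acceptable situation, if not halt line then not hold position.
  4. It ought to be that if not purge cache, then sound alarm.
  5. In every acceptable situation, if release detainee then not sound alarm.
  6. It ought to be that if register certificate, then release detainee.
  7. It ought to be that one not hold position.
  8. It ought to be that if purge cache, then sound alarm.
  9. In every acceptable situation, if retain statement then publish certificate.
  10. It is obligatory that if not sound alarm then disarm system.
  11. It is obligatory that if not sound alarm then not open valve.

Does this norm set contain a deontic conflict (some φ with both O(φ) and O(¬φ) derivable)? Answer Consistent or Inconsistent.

Premise 3 is O(¬halt_line → ¬hold_position); even if O(¬hold_position) held, inferring O(¬halt_line) would be affirming the consequent — invalid.
So O(¬halt_line) is not derivable, and the apparent clash with O(halt_line) does not arise.
A world satisfying every obligation exists (e.g. disarm_system=false, halt_line=true, hold_position=false, open_valve=false, publish_certificate=true, purge_cache=false, register_certificate=false, release_detainee=false, retain_statement=true, sound_alarm=true); no atom is both obligatory and forbidden, so the set is consistent.

Consistent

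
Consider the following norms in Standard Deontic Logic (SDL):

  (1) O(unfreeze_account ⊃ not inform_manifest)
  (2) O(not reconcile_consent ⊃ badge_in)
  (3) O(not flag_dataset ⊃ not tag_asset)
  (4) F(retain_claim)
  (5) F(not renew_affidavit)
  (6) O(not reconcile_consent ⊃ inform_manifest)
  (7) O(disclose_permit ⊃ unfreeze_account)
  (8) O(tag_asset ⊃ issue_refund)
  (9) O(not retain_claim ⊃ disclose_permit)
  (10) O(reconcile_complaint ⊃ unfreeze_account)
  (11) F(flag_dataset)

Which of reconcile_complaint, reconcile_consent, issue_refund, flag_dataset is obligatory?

Premise 4, F(retain_claim), is equivalent to O(not retain_claim).
Premise 9 is O(not retain_claim ⊃ disclose_permit); since O(not retain_claim), deontic closure gives O(disclose_permit).
Premise 7 is O(disclose_permit ⊃ unfreeze_account); since O(disclose_permit), deontic closure gives O(unfreeze_account).
With premise 1, O(unfreeze_account ⊃ not inform_manifest), the K-axiom yields O(not inform_manifest).
Premise 6 is O(not reconcile_consent ⊃ inform_manifest); contrapositively O(not inform_manifest ⊃ reconcile_consent). Since O(not inform_manifest) holds, K gives O(reconcile_consent).
So O(reconcile_consent) holds — reconcile_consent is obligatory. None of the other listed options is made obligatory by any chain of premises.

reconcile_consent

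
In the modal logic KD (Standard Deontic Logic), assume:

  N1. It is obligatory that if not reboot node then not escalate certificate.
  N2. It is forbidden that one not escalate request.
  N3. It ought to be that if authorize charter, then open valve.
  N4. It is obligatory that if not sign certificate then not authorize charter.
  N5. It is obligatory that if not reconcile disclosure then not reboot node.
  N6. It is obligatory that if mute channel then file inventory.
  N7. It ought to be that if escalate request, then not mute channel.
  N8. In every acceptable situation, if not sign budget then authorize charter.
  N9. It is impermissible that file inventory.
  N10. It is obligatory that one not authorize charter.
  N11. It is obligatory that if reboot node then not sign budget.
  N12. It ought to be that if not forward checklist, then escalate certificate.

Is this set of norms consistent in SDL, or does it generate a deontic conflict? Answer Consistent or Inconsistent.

Premise 6 is O(mute_channel → file_inventory), but O(mute_channel) is not derivable from the premises, so it does not yield O(file_inventory).
So O(file_inventory) is not derivable, and the apparent clash with O(¬file_inventory) does not arise.
A world satisfying every obligation exists (e.g. authorize_charter=false, escalate_certificate=false, escalate_request=true, file_inventory=false, forward_checklist=true, mute_channel=false, open_valve=false, reboot_node=false, reconcile_disclosure=false, sign_budget=true, sign_certificate=false); no atom is both obligatory and forbidden, so the set is consistent.

Consistent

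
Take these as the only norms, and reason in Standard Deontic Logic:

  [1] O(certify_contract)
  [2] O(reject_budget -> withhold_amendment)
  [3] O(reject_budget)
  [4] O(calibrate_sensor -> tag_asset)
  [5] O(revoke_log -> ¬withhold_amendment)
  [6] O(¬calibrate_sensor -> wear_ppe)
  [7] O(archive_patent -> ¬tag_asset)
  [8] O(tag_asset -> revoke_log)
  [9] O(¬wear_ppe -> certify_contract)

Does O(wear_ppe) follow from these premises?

Yes

From premise 3 we have O(reject_budget).
From O(reject_budget) and premise 2, O(reject_budget -> withhold_amendment), we obtain O(withhold_amendment).
Premise 5 is O(revoke_log -> ¬withhold_amendment); contrapositively O(withhold_amendment -> ¬revoke_log). Since O(withhold_amendment) holds, K gives O(¬revoke_log).
Premise 8, O(tag_asset -> revoke_log), contraposes to O(¬revoke_log -> ¬tag_asset); with O(¬revoke_log) we get O(¬tag_asset).
The contrapositive of premise 4 (O(calibrate_sensor -> tag_asset)) is O(¬tag_asset -> ¬calibrate_sensor), and O(¬tag_asset) is already established, so O(¬calibrate_sensor).
Applying K to premise 6 (O(¬calibrate_sensor -> wear_ppe)) and O(¬calibrate_sensor) yields O(wear_ppe).
Premises 1, 7, 9 do not contribute to this derivation.
So O(wear_ppe) follows.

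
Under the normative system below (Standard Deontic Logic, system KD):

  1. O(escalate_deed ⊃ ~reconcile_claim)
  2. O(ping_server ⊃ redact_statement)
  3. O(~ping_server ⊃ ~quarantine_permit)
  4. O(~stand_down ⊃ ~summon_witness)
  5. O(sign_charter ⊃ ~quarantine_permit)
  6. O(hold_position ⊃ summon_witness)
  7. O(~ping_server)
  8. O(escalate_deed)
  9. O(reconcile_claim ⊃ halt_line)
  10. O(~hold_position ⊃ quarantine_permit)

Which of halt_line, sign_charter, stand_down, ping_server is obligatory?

Premise 7 states O(~ping_server) outright.
From O(~ping_server) and premise 3, O(~ping_server ⊃ ~quarantine_permit), we obtain O(~quarantine_permit).
The contrapositive of premise 10 (O(~hold_position ⊃ quarantine_permit)) is O(~quarantine_permit ⊃ hold_position), and O(~quarantine_permit) is already established, so O(hold_position).
With premise 6, O(hold_position ⊃ summon_witness), the K-axiom yields O(summon_witness).
Premise 4 is O(~stand_down ⊃ ~summon_witness); contrapositively O(summon_witness ⊃ stand_down). Since O(summon_witness) holds, K gives O(stand_down).
So O(stand_down) holds — stand_down is obligatory. None of the other listed options is made obligatory by any chain of premises.

stand_down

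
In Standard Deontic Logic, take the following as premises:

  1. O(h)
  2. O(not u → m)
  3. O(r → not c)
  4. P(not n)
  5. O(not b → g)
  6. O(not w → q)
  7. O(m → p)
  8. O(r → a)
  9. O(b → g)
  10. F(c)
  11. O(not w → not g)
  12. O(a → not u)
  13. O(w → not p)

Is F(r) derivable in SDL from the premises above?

Yes

Premises 9 and 5 are O(b → g) and O(not b → g); every ideal world satisfies b or not b, so in either case g holds — hence O(g).
Premise 11 is O(not w → not g); contrapositively O(g → w). Since O(g) holds, K gives O(w).
Applying K to premise 13 (O(w → not p)) and O(w) yields O(not p).
The contrapositive of premise 7 (O(m → p)) is O(not p → not m), and O(not p) is already established, so O(not m).
Premise 2, O(not u → m), contraposes to O(not m → u); with O(not m) we get O(u).
Premise 12, O(a → not u), contraposes to O(u → not a); with O(u) we get O(not a).
Premise 8, O(r → a), contraposes to O(not a → not r); with O(not a) we get O(not r).
Premises 1, 3, 4, 6, 10 do not contribute to this derivation.
So O(not r) holds, i.e. F(r). The claim follows.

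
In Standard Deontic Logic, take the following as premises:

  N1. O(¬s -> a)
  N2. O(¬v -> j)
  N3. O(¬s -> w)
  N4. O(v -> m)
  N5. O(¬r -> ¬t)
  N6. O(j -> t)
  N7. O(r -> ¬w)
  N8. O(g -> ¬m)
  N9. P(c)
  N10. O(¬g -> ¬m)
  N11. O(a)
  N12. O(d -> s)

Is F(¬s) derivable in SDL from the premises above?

Premises 8 and 10 cover both cases: O(g -> ¬m) and O(¬g -> ¬m). Since g ∨ ¬g is a tautology, O(¬m) follows.
Premise 4, O(v -> m), contraposes to O(¬m -> ¬v); with O(¬m) we get O(¬v).
Applying K to premise 2 (O(¬v -> j)) and O(¬v) yields O(j).
Applying K to premise 6 (O(j -> t)) and O(j) yields O(t).
Premise 5 is O(¬r -> ¬t); contrapositively O(t -> r). Since O(t) holds, K gives O(r).
From O(r) and premise 7, O(r -> ¬w), we obtain O(¬w).
Premise 3 is O(¬s -> w); contrapositively O(¬w -> s). Since O(¬w) holds, K gives O(s).
Premises 1, 9, 11, 12 do not contribute to this derivation.
So O(s) holds, i.e. F(¬s). The claim follows.

Yes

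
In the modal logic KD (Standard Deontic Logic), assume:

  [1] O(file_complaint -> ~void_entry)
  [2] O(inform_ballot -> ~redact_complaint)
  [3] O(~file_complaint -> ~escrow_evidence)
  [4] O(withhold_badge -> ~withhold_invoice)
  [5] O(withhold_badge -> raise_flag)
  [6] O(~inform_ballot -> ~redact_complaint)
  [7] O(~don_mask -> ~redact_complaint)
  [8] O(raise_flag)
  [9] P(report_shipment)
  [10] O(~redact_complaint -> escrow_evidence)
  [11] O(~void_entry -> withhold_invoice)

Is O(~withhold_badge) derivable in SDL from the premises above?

Yes

By case analysis on ~inform_ballot: premise 6 gives O(~inform_ballot -> ~redact_complaint) and premise 2 gives O(inform_ballot -> ~redact_complaint), so O(~redact_complaint) either way.
With premise 10, O(~redact_complaint -> escrow_evidence), the K-axiom yields O(escrow_evidence).
Premise 3 is O(~file_complaint -> ~escrow_evidence); contrapositively O(escrow_evidence -> file_complaint). Since O(escrow_evidence) holds, K gives O(file_complaint).
From O(file_complaint) and premise 1, O(file_complaint -> ~void_entry), we obtain O(~void_entry).
Applying K to premise 11 (O(~void_entry -> withhold_invoice)) and O(~void_entry) yields O(withhold_invoice).
The contrapositive of premise 4 (O(withhold_badge -> ~withhold_invoice)) is O(withhold_invoice -> ~withhold_badge), and O(withhold_invoice) is already established, so O(~withhold_badge).
Premises 5, 7, 8, 9 do not contribute to this derivation.
So O(~withhold_badge) follows.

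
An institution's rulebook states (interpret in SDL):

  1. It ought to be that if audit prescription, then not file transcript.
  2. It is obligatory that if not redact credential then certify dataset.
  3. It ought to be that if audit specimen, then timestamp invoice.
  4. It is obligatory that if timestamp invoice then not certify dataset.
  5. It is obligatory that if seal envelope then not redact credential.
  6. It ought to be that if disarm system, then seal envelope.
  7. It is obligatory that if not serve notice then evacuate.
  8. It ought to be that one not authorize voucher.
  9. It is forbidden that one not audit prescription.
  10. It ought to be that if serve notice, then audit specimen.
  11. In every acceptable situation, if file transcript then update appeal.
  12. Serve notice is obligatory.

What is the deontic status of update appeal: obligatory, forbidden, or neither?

Neither

Premise 11 is O(file_transcript → update_appeal), but O(file_transcript) is not derivable from the premises, so it does not yield O(update_appeal).
No premise or chain of K-axiom applications forces O(update_appeal), and none forces O(¬update_appeal). So update_appeal is neither obligatory nor forbidden under these norms.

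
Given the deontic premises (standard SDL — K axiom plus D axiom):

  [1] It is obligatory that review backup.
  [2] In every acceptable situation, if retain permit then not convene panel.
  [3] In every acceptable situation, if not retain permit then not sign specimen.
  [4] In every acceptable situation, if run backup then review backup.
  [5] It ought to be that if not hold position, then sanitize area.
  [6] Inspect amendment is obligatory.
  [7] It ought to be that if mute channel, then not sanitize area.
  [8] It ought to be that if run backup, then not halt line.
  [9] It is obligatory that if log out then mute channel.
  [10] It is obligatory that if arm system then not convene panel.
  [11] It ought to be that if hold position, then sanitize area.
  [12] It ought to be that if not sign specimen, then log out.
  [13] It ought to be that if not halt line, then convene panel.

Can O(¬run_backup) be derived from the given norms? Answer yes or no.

By case analysis on ¬hold_position: premise 5 gives O(¬hold_position → sanitize_area) and premise 11 gives O(hold_position → sanitize_area), so O(sanitize_area) either way.
Premise 7 is O(mute_channel → ¬sanitize_area); contrapositively O(sanitize_area → ¬mute_channel). Since O(sanitize_area) holds, K gives O(¬mute_channel).
Premise 9, O(log_out → mute_channel), contraposes to O(¬mute_channel → ¬log_out); with O(¬mute_channel) we get O(¬log_out).
Premise 12, O(¬sign_specimen → log_out), contraposes to O(¬log_out → sign_specimen); with O(¬log_out) we get O(sign_specimen).
The contrapositive of premise 3 (O(¬retain_permit → ¬sign_specimen)) is O(sign_specimen → retain_permit), and O(sign_specimen) is already established, so O(retain_permit).
Applying K to premise 2 (O(retain_permit → ¬convene_panel)) and O(retain_permit) yields O(¬convene_panel).
Premise 13, O(¬halt_line → convene_panel), contraposes to O(¬convene_panel → halt_line); with O(¬convene_panel) we get O(halt_line).
Premise 8 is O(run_backup → ¬halt_line); contrapositively O(halt_line → ¬run_backup). Since O(halt_line) holds, K gives O(¬run_backup).
Premises 1, 4, 6, 10 do not contribute to this derivation.
So O(¬run_backup) follows.

Yes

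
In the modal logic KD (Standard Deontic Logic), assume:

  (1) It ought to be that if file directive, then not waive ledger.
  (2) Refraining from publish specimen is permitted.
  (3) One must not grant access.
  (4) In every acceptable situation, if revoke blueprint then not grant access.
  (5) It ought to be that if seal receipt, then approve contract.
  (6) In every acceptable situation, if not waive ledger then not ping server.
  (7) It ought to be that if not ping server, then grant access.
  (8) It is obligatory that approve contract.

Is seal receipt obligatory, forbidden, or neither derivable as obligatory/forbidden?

Neither

Premise 5 is O(seal_receipt → approve_contract); even if O(approve_contract) held, inferring O(seal_receipt) would be affirming the consequent — invalid.
No premise or chain of K-axiom applications forces O(seal_receipt), and none forces O(¬seal_receipt). So seal_receipt is neither obligatory nor forbidden under these norms.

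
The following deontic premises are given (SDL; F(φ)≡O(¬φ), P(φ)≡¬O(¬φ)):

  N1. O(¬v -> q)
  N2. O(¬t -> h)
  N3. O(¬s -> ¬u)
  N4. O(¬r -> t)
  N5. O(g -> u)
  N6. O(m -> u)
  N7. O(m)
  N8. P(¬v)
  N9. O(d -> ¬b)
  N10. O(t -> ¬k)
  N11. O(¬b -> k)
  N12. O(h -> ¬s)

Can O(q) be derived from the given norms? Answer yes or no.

No

Premise 1 is O(¬v -> q), but O(¬v) is not derivable from the premises (the permission P(¬v) asserts only ¬O(v), not O(¬v)), so it does not yield O(q).
No other premise forces O(q). An ideal world satisfying every premise can still have q false, so O(q) is not derivable.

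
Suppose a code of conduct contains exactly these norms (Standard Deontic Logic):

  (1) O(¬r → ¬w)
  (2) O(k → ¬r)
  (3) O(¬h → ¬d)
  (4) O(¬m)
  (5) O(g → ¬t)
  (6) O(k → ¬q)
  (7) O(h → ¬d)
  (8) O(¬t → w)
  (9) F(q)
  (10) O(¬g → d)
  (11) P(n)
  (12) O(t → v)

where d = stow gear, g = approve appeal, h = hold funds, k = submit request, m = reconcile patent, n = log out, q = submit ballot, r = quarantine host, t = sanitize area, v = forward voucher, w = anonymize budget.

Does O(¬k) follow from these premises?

Yes

Premises 3 and 7 are O(¬h → ¬d) and O(h → ¬d); every ideal world satisfies ¬h or h, so in either case ¬d holds — hence O(¬d).
The contrapositive of premise 10 (O(¬g → d)) is O(¬d → g), and O(¬d) is already established, so O(g).
Applying K to premise 5 (O(g → ¬t)) and O(g) yields O(¬t).
Premise 8 is O(¬t → w); since O(¬t), deontic closure gives O(w).
Premise 1, O(¬r → ¬w), contraposes to O(w → r); with O(w) we get O(r).
The contrapositive of premise 2 (O(k → ¬r)) is O(r → ¬k), and O(r) is already established, so O(¬k).
Premises 4, 6, 9, 11, 12 do not contribute to this derivation.
So O(¬k) follows.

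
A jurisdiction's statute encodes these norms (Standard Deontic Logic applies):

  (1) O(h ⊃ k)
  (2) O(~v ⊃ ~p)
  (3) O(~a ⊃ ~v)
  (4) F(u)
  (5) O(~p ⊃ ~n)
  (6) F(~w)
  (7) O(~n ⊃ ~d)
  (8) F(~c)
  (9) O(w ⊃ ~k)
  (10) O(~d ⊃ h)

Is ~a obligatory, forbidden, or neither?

F(~w) at premise 6 means O(w).
Applying K to premise 9 (O(w ⊃ ~k)) and O(w) yields O(~k).
Premise 1, O(h ⊃ k), contraposes to O(~k ⊃ ~h); with O(~k) we get O(~h).
Premise 10, O(~d ⊃ h), contraposes to O(~h ⊃ d); with O(~h) we get O(d).
Premise 7 is O(~n ⊃ ~d); contrapositively O(d ⊃ n). Since O(d) holds, K gives O(n).
Premise 5 is O(~p ⊃ ~n); contrapositively O(n ⊃ p). Since O(n) holds, K gives O(p).
The contrapositive of premise 2 (O(~v ⊃ ~p)) is O(p ⊃ v), and O(p) is already established, so O(v).
Premise 3, O(~a ⊃ ~v), contraposes to O(v ⊃ a); with O(v) we get O(a).
Premises 4, 8 do not contribute to this derivation.
Thus O(a), which is F(~a): ~a is forbidden.

Forbidden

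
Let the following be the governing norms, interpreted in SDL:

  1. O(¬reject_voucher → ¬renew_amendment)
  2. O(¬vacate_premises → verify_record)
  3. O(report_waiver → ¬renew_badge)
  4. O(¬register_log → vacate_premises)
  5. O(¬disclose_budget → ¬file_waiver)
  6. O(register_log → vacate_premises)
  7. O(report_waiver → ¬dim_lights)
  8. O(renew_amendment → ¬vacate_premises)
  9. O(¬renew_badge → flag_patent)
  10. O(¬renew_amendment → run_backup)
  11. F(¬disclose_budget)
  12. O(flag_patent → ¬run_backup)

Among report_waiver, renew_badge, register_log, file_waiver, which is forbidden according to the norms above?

report_waiver

Premises 6 and 4 are O(register_log → vacate_premises) and O(¬register_log → vacate_premises); every ideal world satisfies register_log or ¬register_log, so in either case vacate_premises holds — hence O(vacate_premises).
Premise 8 is O(renew_amendment → ¬vacate_premises); contrapositively O(vacate_premises → ¬renew_amendment). Since O(vacate_premises) holds, K gives O(¬renew_amendment).
Premise 10 is O(¬renew_amendment → run_backup); since O(¬renew_amendment), deontic closure gives O(run_backup).
Premise 12, O(flag_patent → ¬run_backup), contraposes to O(run_backup → ¬flag_patent); with O(run_backup) we get O(¬flag_patent).
Premise 9, O(¬renew_badge → flag_patent), contraposes to O(¬flag_patent → renew_badge); with O(¬flag_patent) we get O(renew_badge).
Premise 3 is O(report_waiver → ¬renew_badge); contrapositively O(renew_badge → ¬report_waiver). Since O(renew_badge) holds, K gives O(¬report_waiver).
So O(¬report_waiver) holds, i.e. report_waiver is forbidden. None of the other listed options is forbidden under the premises.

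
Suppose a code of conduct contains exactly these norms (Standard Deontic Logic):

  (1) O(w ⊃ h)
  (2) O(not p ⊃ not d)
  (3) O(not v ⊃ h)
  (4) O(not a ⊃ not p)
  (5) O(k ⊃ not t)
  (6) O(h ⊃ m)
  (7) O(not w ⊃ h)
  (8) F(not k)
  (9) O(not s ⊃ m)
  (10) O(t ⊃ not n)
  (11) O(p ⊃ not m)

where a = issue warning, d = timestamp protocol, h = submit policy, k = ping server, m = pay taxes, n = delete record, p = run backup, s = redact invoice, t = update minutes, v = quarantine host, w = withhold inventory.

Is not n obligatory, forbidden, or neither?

Neither

Premise 10 is O(t ⊃ not n), but O(t) is not derivable from the premises, so it does not yield O(not n).
No premise or chain of K-axiom applications forces O(not n), and none forces O(n). So not n is neither obligatory nor forbidden under these norms.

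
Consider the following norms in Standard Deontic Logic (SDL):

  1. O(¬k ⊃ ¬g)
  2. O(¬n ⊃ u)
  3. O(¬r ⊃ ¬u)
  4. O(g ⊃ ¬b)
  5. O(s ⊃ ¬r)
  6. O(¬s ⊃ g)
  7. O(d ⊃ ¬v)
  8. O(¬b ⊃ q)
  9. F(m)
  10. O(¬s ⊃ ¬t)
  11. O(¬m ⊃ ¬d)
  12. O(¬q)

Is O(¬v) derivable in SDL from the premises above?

Premise 7 is O(d ⊃ ¬v), but O(d) is not derivable from the premises, so it does not yield O(¬v).
No other premise forces O(¬v). An ideal world satisfying every premise can still have ¬v false, so O(¬v) is not derivable.

No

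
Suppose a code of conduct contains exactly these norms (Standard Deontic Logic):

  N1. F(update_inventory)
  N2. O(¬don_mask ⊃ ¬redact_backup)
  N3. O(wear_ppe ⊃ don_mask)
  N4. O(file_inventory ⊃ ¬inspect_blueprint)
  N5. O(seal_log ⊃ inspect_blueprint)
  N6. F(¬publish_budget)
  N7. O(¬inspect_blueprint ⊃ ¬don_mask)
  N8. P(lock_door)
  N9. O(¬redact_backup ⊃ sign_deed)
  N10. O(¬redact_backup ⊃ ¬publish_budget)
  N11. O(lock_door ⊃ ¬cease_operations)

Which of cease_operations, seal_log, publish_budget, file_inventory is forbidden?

Premise 6 is F(¬publish_budget), i.e. O(publish_budget).
Premise 10, O(¬redact_backup ⊃ ¬publish_budget), contraposes to O(publish_budget ⊃ redact_backup); with O(publish_budget) we get O(redact_backup).
The contrapositive of premise 2 (O(¬don_mask ⊃ ¬redact_backup)) is O(redact_backup ⊃ don_mask), and O(redact_backup) is already established, so O(don_mask).
Premise 7 is O(¬inspect_blueprint ⊃ ¬don_mask); contrapositively O(don_mask ⊃ inspect_blueprint). Since O(don_mask) holds, K gives O(inspect_blueprint).
The contrapositive of premise 4 (O(file_inventory ⊃ ¬inspect_blueprint)) is O(inspect_blueprint ⊃ ¬file_inventory), and O(inspect_blueprint) is already established, so O(¬file_inventory).
So O(¬file_inventory) holds, i.e. file_inventory is forbidden. None of the other listed options is forbidden under the premises.

file_inventory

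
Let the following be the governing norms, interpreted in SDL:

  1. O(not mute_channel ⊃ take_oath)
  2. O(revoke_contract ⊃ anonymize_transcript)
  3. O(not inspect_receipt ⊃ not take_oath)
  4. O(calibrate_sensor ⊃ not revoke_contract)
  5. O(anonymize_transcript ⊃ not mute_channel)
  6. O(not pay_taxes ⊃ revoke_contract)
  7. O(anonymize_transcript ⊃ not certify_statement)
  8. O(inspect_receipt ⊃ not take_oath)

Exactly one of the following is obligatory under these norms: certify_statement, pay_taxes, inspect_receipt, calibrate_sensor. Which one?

Premises 3 and 8 are O(not inspect_receipt ⊃ not take_oath) and O(inspect_receipt ⊃ not take_oath); every ideal world satisfies not inspect_receipt or inspect_receipt, so in either case not take_oath holds — hence O(not take_oath).
The contrapositive of premise 1 (O(not mute_channel ⊃ take_oath)) is O(not take_oath ⊃ mute_channel), and O(not take_oath) is already established, so O(mute_channel).
The contrapositive of premise 5 (O(anonymize_transcript ⊃ not mute_channel)) is O(mute_channel ⊃ not anonymize_transcript), and O(mute_channel) is already established, so O(not anonymize_transcript).
Premise 2, O(revoke_contract ⊃ anonymize_transcript), contraposes to O(not anonymize_transcript ⊃ not revoke_contract); with O(not anonymize_transcript) we get O(not revoke_contract).
Premise 6 is O(not pay_taxes ⊃ revoke_contract); contrapositively O(not revoke_contract ⊃ pay_taxes). Since O(not revoke_contract) holds, K gives O(pay_taxes).
So O(pay_taxes) holds — pay_taxes is obligatory. None of the other listed options is made obligatory by any chain of premises.

pay_taxes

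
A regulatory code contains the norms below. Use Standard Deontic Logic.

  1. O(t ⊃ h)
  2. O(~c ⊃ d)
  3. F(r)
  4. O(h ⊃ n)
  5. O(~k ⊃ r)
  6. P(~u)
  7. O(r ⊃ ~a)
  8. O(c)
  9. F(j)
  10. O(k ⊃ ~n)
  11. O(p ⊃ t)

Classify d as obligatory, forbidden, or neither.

Neither

Premise 2 is O(~c ⊃ d), but O(~c) is not derivable from the premises, so it does not yield O(d).
No premise or chain of K-axiom applications forces O(d), and none forces O(~d). So d is neither obligatory nor forbidden under these norms.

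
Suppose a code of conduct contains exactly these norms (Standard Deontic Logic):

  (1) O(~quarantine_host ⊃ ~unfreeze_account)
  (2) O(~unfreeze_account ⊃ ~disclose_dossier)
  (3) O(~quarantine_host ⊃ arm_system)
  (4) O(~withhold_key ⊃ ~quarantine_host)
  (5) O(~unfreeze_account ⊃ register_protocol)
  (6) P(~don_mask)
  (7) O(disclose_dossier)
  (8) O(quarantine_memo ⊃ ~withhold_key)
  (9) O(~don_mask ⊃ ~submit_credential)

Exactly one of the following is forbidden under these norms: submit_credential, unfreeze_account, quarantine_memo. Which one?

Premise 7 gives O(disclose_dossier).
Premise 2 is O(~unfreeze_account ⊃ ~disclose_dossier); contrapositively O(disclose_dossier ⊃ unfreeze_account). Since O(disclose_dossier) holds, K gives O(unfreeze_account).
Premise 1 is O(~quarantine_host ⊃ ~unfreeze_account); contrapositively O(unfreeze_account ⊃ quarantine_host). Since O(unfreeze_account) holds, K gives O(quarantine_host).
Premise 4, O(~withhold_key ⊃ ~quarantine_host), contraposes to O(quarantine_host ⊃ withhold_key); with O(quarantine_host) we get O(withhold_key).
Premise 8, O(quarantine_memo ⊃ ~withhold_key), contraposes to O(withhold_key ⊃ ~quarantine_memo); with O(withhold_key) we get O(~quarantine_memo).
So O(~quarantine_memo) holds, i.e. quarantine_memo is forbidden. None of the other listed options is forbidden under the premises.

quarantine_memo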